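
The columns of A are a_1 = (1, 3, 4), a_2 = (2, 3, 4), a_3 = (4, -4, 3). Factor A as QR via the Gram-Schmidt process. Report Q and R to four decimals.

Q = [[0.1961, 0.9806, 0.0000], [0.5883, -0.1177, -0.8000], [0.7845, -0.1569, 0.6000]], R = [[5.0990, 5.2951, 0.7845], [0.0000, 0.9806, 3.9223], [0.0000, 0.0000, 5.0000]]

a_1 = (1, 3, 4); ‖a_1‖ = 5.0990, so e_1 = (0.1961, 0.5883, 0.7845).
e_1·a_2 = 0.1961·2 + 0.5883·3 + 0.7845·4 = 5.2951.
u_2 = a_2 − 5.2951·e_1 = (0.9615, -0.1154, -0.1538).
‖u_2‖ = 0.9806, so e_2 = (0.9806, -0.1177, -0.1569).
e_1·a_3 = 0.1961·4 + 0.5883·(-4) + 0.7845·3 = 0.7845; e_2·a_3 = 0.9806·4 + (-0.1177)·(-4) + (-0.1569)·3 = 3.9223.
u_3 = a_3 − 0.7845·e_1 − 3.9223·e_2 = (0.0000, -4.0000, 3.0000).
‖u_3‖ = 5.0000, so e_3 = (0.0000, -0.8000, 0.6000).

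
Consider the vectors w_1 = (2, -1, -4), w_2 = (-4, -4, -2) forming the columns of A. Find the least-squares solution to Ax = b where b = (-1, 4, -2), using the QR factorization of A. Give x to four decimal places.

q_1 = w_1/‖w_1‖ = (2, -1, -4)/4.5826 = (0.4364, -0.2182, -0.8729).
r_{12} = q_1·w_2 = 0.8729.
u_2 = w_2 − 0.8729·q_1 = (-4.3810, -3.8095, -1.2381).
‖u_2‖ = 5.9362, so q_2 = (-0.7380, -0.6417, -0.2086).
Qᵀb = (0.4364, -1.4118).
Back-substitute: x_2 = -1.4118/5.9362 = -0.2378.
x_1 = (0.4364 − 0.8729·(-0.2378))/4.5826 = 0.1405.

x = (0.1405, -0.2378)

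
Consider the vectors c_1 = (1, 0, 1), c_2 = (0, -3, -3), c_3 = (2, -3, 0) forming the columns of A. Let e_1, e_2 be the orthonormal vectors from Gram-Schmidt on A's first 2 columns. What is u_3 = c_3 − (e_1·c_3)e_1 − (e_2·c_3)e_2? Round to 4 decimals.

u_3 = (-0.3333, -0.3333, 0.3333)

c_1 = (1, 0, 1); ‖c_1‖ = 1.4142, so e_1 = (0.7071, 0.0000, 0.7071).
e_1·c_2 = 0.7071·0 + 0.0000·(-3) + 0.7071·(-3) = -2.1213.
u_2 = c_2 + 2.1213·e_1 = (1.5000, -3.0000, -1.5000).
‖u_2‖ = 3.6742, so e_2 = (0.4082, -0.8165, -0.4082).
e_1·c_3 = 0.7071·2 + 0.0000·(-3) + 0.7071·0 = 1.4142; e_2·c_3 = 0.4082·2 + (-0.8165)·(-3) + (-0.4082)·0 = 3.2660.
u_3 = c_3 − 1.4142·e_1 − 3.2660·e_2 = (-0.3333, -0.3333, 0.3333).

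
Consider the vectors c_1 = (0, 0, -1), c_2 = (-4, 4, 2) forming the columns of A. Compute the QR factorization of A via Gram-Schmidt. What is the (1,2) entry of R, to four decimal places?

c_1 = (0, 0, -1); ‖c_1‖ = 1.0000, so q_1 = (0.0000, 0.0000, -1.0000).
r_{12} = q_1·c_2 = -2.0000.

r_{12} = -2.0000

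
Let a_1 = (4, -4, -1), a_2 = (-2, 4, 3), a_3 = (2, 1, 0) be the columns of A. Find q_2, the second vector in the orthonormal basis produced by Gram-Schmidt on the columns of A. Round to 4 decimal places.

q_2 = (0.4842, 0.2767, 0.8301)

a_1 = (4, -4, -1); ‖a_1‖ = 5.7446, so q_1 = (0.6963, -0.6963, -0.1741).
q_1·a_2 = 0.6963·(-2) + (-0.6963)·4 + (-0.1741)·3 = -4.7001.
u_2 = a_2 + 4.7001·q_1 = (1.2727, 0.7273, 2.1818).
‖u_2‖ = 2.6285, so q_2 = (0.4842, 0.2767, 0.8301).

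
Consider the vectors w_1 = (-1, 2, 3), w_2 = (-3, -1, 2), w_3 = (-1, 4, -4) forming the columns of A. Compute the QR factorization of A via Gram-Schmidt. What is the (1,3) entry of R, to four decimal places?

r_{13} = -0.8018

w_1 = (-1, 2, 3); ‖w_1‖ = 3.7417, so q_1 = (-0.2673, 0.5345, 0.8018).
r_{13} = q_1·w_3 = -0.8018.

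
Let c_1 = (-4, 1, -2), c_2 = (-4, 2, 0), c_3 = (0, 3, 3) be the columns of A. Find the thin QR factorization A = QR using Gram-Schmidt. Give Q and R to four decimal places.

Q = [[-0.8729, -0.2673, 0.4082], [0.2182, 0.5345, 0.8165], [-0.4364, 0.8018, -0.4082]], R = [[4.5826, 3.9279, -0.6547], [0.0000, 2.1381, 4.0089], [0.0000, 0.0000, 1.2247]]

e_1 = c_1/‖c_1‖ = (-4, 1, -2)/4.5826 = (-0.8729, 0.2182, -0.4364).
r_{12} = e_1·c_2 = 3.9279.
u_2 = c_2 − 3.9279·e_1 = (-0.5714, 1.1429, 1.7143).
‖u_2‖ = 2.1381, so e_2 = (-0.2673, 0.5345, 0.8018).
r_{13} = e_1·c_3 = -0.6547; r_{23} = e_2·c_3 = 4.0089.
u_3 = c_3 + 0.6547·e_1 − 4.0089·e_2 = (0.5000, 1.0000, -0.5000).
‖u_3‖ = 1.2247, so e_3 = (0.4082, 0.8165, -0.4082).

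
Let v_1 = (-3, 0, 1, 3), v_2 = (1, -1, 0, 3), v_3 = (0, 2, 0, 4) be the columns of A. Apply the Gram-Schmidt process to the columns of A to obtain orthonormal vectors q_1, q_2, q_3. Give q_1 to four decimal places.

v_1 = (-3, 0, 1, 3); ‖v_1‖ = 4.3589, so q_1 = (-0.6882, 0.0000, 0.2294, 0.6882).

q_1 = (-0.6882, 0.0000, 0.2294, 0.6882)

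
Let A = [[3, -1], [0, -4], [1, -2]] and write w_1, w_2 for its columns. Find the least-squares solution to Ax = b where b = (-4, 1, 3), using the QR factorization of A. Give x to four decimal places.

w_1 = (3, 0, 1); ‖w_1‖ = 3.1623, so q_1 = (0.9487, 0.0000, 0.3162).
q_1·w_2 = 0.9487·(-1) + 0.0000·(-4) + 0.3162·(-2) = -1.5811.
u_2 = w_2 + 1.5811·q_1 = (0.5000, -4.0000, -1.5000).
‖u_2‖ = 4.3012, so q_2 = (0.1162, -0.9300, -0.3487).
Qᵀb = (-2.8460, -2.4412).
Back-substitute: x_2 = -2.4412/4.3012 = -0.5676.
x_1 = (-2.8460 + 1.5811·(-0.5676))/3.1623 = -1.1838.

x = (-1.1838, -0.5676)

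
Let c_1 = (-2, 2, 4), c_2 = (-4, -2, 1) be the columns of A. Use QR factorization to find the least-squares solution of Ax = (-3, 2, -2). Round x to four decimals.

x = (-0.0136, 0.2909)

c_1 = (-2, 2, 4); ‖c_1‖ = 4.8990, so q_1 = (-0.4082, 0.4082, 0.8165).
q_1·c_2 = (-0.4082)·(-4) + 0.4082·(-2) + 0.8165·1 = 1.6330.
u_2 = c_2 − 1.6330·q_1 = (-3.3333, -2.6667, -0.3333).
‖u_2‖ = 4.2817, so q_2 = (-0.7785, -0.6228, -0.0778).
Qᵀb = (0.4082, 1.2456).
Back-substitute: x_2 = 1.2456/4.2817 = 0.2909.
x_1 = (0.4082 − 1.6330·0.2909)/4.8990 = -0.0136.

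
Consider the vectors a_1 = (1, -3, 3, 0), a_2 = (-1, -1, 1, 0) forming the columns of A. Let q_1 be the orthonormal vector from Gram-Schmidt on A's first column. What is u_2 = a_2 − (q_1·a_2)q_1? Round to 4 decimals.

u_2 = (-1.2632, -0.2105, 0.2105, 0.0000)

a_1 = (1, -3, 3, 0); ‖a_1‖ = 4.3589, so q_1 = (0.2294, -0.6882, 0.6882, 0.0000).
q_1·a_2 = 0.2294·(-1) + (-0.6882)·(-1) + 0.6882·1 + 0.0000·0 = 1.1471.
u_2 = a_2 − 1.1471·q_1 = (-1.2632, -0.2105, 0.2105, 0.0000).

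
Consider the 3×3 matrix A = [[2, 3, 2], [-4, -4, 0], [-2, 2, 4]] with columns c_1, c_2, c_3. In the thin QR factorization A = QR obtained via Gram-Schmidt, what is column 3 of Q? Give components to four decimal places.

c_1 = (2, -4, -2); ‖c_1‖ = 4.8990, so e_1 = (0.4082, -0.8165, -0.4082).
e_1·c_2 = 0.4082·3 + (-0.8165)·(-4) + (-0.4082)·2 = 3.6742.
u_2 = c_2 − 3.6742·e_1 = (1.5000, -1.0000, 3.5000).
‖u_2‖ = 3.9370, so e_2 = (0.3810, -0.2540, 0.8890).
e_1·c_3 = 0.4082·2 + (-0.8165)·0 + (-0.4082)·4 = -0.8165; e_2·c_3 = 0.3810·2 + (-0.2540)·0 + 0.8890·4 = 4.3180.
u_3 = c_3 + 0.8165·e_1 − 4.3180·e_2 = (0.6882, 0.4301, -0.1720).
‖u_3‖ = 0.8296, so e_3 = (0.8296, 0.5185, -0.2074).

e_3 = (0.8296, 0.5185, -0.2074)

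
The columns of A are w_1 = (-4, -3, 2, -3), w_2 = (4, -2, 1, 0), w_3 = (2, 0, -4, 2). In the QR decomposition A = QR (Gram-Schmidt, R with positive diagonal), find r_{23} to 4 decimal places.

r_{23} = -0.1437

q_1 = w_1/‖w_1‖ = (-4, -3, 2, -3)/6.1644 = (-0.6489, -0.4867, 0.3244, -0.4867).
r_{12} = q_1·w_2 = -1.2978.
u_2 = w_2 + 1.2978·q_1 = (3.1579, -2.6316, 1.4211, -0.6316).
‖u_2‖ = 4.3950, so q_2 = (0.7185, -0.5988, 0.3233, -0.1437).
r_{23} = q_2·w_3 = -0.1437.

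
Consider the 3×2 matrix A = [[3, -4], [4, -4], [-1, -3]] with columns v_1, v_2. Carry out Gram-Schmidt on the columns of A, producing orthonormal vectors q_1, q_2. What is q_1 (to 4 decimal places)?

q_1 = (0.5883, 0.7845, -0.1961)

v_1 = (3, 4, -1); ‖v_1‖ = 5.0990, so q_1 = (0.5883, 0.7845, -0.1961).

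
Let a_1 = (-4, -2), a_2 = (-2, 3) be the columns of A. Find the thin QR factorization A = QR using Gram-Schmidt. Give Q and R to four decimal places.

Q = [[-0.8944, -0.4472], [-0.4472, 0.8944]], R = [[4.4721, 0.4472], [0.0000, 3.5777]]

a_1 = (-4, -2); ‖a_1‖ = 4.4721, so q_1 = (-0.8944, -0.4472).
q_1·a_2 = (-0.8944)·(-2) + (-0.4472)·3 = 0.4472.
u_2 = a_2 − 0.4472·q_1 = (-1.6000, 3.2000).
‖u_2‖ = 3.5777, so q_2 = (-0.4472, 0.8944).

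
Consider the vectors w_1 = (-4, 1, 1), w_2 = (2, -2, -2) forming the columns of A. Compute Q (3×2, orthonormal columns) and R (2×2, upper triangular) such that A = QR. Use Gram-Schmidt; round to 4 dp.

e_1 = w_1/‖w_1‖ = (-4, 1, 1)/4.2426 = (-0.9428, 0.2357, 0.2357).
r_{12} = e_1·w_2 = -2.8284.
u_2 = w_2 + 2.8284·e_1 = (-0.6667, -1.3333, -1.3333).
‖u_2‖ = 2.0000, so e_2 = (-0.3333, -0.6667, -0.6667).

Q = [[-0.9428, -0.3333], [0.2357, -0.6667], [0.2357, -0.6667]], R = [[4.2426, -2.8284], [0.0000, 2.0000]]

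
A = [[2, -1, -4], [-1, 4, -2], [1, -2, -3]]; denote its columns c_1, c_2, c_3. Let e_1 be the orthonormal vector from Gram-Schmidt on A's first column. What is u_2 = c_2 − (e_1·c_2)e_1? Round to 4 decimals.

e_1 = c_1/‖c_1‖ = (2, -1, 1)/2.4495 = (0.8165, -0.4082, 0.4082).
r_{12} = e_1·c_2 = -3.2660.
u_2 = c_2 + 3.2660·e_1 = (1.6667, 2.6667, -0.6667).

u_2 = (1.6667, 2.6667, -0.6667)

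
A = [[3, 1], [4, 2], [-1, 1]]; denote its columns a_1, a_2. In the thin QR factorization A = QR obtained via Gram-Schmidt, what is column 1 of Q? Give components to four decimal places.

q_1 = (0.5883, 0.7845, -0.1961)

a_1 = (3, 4, -1); ‖a_1‖ = 5.0990, so q_1 = (0.5883, 0.7845, -0.1961).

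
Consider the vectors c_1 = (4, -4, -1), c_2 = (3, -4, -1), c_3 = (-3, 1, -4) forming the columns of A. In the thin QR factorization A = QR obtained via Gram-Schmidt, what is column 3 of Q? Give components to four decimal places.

q_3 = (0.0000, 0.2425, -0.9701)

q_1 = c_1/‖c_1‖ = (4, -4, -1)/5.7446 = (0.6963, -0.6963, -0.1741).
r_{12} = q_1·c_2 = 5.0483.
u_2 = c_2 − 5.0483·q_1 = (-0.5152, -0.4848, -0.1212).
‖u_2‖ = 0.7177, so q_2 = (-0.7177, -0.6755, -0.1689).
r_{13} = q_1·c_3 = -2.0889; r_{23} = q_2·c_3 = 2.1532.
u_3 = c_3 + 2.0889·q_1 − 2.1532·q_2 = (0.0000, 1.0000, -4.0000).
‖u_3‖ = 4.1231, so q_3 = (0.0000, 0.2425, -0.9701).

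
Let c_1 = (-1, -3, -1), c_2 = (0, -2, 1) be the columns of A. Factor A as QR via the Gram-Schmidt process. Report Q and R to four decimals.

q_1 = c_1/‖c_1‖ = (-1, -3, -1)/3.3166 = (-0.3015, -0.9045, -0.3015).
r_{12} = q_1·c_2 = 1.5076.
u_2 = c_2 − 1.5076·q_1 = (0.4545, -0.6364, 1.4545).
‖u_2‖ = 1.6514, so q_2 = (0.2752, -0.3853, 0.8808).

Q = [[-0.3015, 0.2752], [-0.9045, -0.3853], [-0.3015, 0.8808]], R = [[3.3166, 1.5076], [0.0000, 1.6514]]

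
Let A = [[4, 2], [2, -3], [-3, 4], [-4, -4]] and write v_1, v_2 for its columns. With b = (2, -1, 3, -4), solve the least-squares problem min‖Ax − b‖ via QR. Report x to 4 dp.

x = (0.1885, 0.7526)

v_1 = (4, 2, -3, -4); ‖v_1‖ = 6.7082, so e_1 = (0.5963, 0.2981, -0.4472, -0.5963).
e_1·v_2 = 0.5963·2 + 0.2981·(-3) + (-0.4472)·4 + (-0.5963)·(-4) = 0.8944.
u_2 = v_2 − 0.8944·e_1 = (1.4667, -3.2667, 4.4000, -3.4667).
‖u_2‖ = 6.6483, so e_2 = (0.2206, -0.4914, 0.6618, -0.5214).
Qᵀb = (1.9379, 5.0038).
Back-substitute: x_2 = 5.0038/6.6483 = 0.7526.
x_1 = (1.9379 − 0.8944·0.7526)/6.7082 = 0.1885.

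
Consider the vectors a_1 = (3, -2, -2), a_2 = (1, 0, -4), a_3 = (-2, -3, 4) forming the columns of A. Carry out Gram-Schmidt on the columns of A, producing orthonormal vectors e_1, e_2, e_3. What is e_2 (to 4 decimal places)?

e_2 = (-0.2994, 0.4117, -0.8608)

e_1 = a_1/‖a_1‖ = (3, -2, -2)/4.1231 = (0.7276, -0.4851, -0.4851).
r_{12} = e_1·a_2 = 2.6679.
u_2 = a_2 − 2.6679·e_1 = (-0.9412, 1.2941, -2.7059).
‖u_2‖ = 3.1436, so e_2 = (-0.2994, 0.4117, -0.8608).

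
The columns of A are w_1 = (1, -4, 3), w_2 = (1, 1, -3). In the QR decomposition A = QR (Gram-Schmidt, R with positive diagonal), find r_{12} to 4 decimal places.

r_{12} = -2.3534

w_1 = (1, -4, 3); ‖w_1‖ = 5.0990, so q_1 = (0.1961, -0.7845, 0.5883).
r_{12} = q_1·w_2 = -2.3534.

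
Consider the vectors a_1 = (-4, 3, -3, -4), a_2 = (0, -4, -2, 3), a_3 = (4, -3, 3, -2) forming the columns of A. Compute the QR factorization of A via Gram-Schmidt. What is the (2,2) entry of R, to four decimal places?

r_{22} = 4.7455

q_1 = a_1/‖a_1‖ = (-4, 3, -3, -4)/7.0711 = (-0.5657, 0.4243, -0.4243, -0.5657).
r_{12} = q_1·a_2 = -2.5456.
u_2 = a_2 + 2.5456·q_1 = (-1.4400, -2.9200, -3.0800, 1.5600).
r_{22} = ‖u_2‖ = 4.7455.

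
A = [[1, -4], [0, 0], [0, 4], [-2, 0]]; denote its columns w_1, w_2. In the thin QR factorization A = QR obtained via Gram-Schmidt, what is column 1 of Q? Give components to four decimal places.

w_1 = (1, 0, 0, -2); ‖w_1‖ = 2.2361, so e_1 = (0.4472, 0.0000, 0.0000, -0.8944).

e_1 = (0.4472, 0.0000, 0.0000, -0.8944)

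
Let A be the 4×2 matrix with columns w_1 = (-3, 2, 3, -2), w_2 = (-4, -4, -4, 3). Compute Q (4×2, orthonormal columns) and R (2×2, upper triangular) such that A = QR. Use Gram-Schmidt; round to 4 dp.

Q = [[-0.5883, -0.7984], [0.3922, -0.4156], [0.5883, -0.3391], [-0.3922, 0.2734]], R = [[5.0990, -2.7456], [0.0000, 7.0329]]

w_1 = (-3, 2, 3, -2); ‖w_1‖ = 5.0990, so q_1 = (-0.5883, 0.3922, 0.5883, -0.3922).
q_1·w_2 = (-0.5883)·(-4) + 0.3922·(-4) + 0.5883·(-4) + (-0.3922)·3 = -2.7456.
u_2 = w_2 + 2.7456·q_1 = (-5.6154, -2.9231, -2.3846, 1.9231).
‖u_2‖ = 7.0329, so q_2 = (-0.7984, -0.4156, -0.3391, 0.2734).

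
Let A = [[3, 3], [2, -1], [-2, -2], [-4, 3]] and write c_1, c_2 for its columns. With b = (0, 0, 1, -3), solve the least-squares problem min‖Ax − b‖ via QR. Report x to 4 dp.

x = (0.2889, -0.4657)

c_1 = (3, 2, -2, -4); ‖c_1‖ = 5.7446, so q_1 = (0.5222, 0.3482, -0.3482, -0.6963).
q_1·c_2 = 0.5222·3 + 0.3482·(-1) + (-0.3482)·(-2) + (-0.6963)·3 = -0.1741.
u_2 = c_2 + 0.1741·q_1 = (3.0909, -0.9394, -2.0606, 2.8788).
‖u_2‖ = 4.7927, so q_2 = (0.6449, -0.1960, -0.4299, 0.6007).
Qᵀb = (1.7408, -2.2319).
Back-substitute: x_2 = -2.2319/4.7927 = -0.4657.
x_1 = (1.7408 + 0.1741·(-0.4657))/5.7446 = 0.2889.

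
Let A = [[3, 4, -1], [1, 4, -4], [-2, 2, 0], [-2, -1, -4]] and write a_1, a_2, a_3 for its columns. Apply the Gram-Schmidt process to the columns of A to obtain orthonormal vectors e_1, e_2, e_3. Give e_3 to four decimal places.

e_1 = a_1/‖a_1‖ = (3, 1, -2, -2)/4.2426 = (0.7071, 0.2357, -0.4714, -0.4714).
r_{12} = e_1·a_2 = 3.2998.
u_2 = a_2 − 3.2998·e_1 = (1.6667, 3.2222, 3.5556, 0.5556).
‖u_2‖ = 5.1099, so e_2 = (0.3262, 0.6306, 0.6958, 0.1087).
r_{13} = e_1·a_3 = 0.2357; r_{23} = e_2·a_3 = -3.2834.
u_3 = a_3 − 0.2357·e_1 + 3.2834·e_2 = (-0.0957, -1.9851, 2.3957, -3.5319).
‖u_3‖ = 4.7078, so e_3 = (-0.0203, -0.4217, 0.5089, -0.7502).

e_3 = (-0.0203, -0.4217, 0.5089, -0.7502)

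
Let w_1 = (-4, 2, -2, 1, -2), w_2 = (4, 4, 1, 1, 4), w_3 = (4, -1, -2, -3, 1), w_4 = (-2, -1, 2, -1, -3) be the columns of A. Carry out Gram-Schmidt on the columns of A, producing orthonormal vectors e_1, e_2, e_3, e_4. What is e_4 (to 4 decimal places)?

w_1 = (-4, 2, -2, 1, -2); ‖w_1‖ = 5.3852, so e_1 = (-0.7428, 0.3714, -0.3714, 0.1857, -0.3714).
e_1·w_2 = (-0.7428)·4 + 0.3714·4 + (-0.3714)·1 + 0.1857·1 + (-0.3714)·4 = -3.1568.
u_2 = w_2 + 3.1568·e_1 = (1.6552, 5.1724, -0.1724, 1.5862, 2.8276).
‖u_2‖ = 6.3273, so e_2 = (0.2616, 0.8175, -0.0272, 0.2507, 0.4469).
e_1·w_3 = (-0.7428)·4 + 0.3714·(-1) + (-0.3714)·(-2) + 0.1857·(-3) + (-0.3714)·1 = -3.5282; e_2·w_3 = 0.2616·4 + 0.8175·(-1) + (-0.0272)·(-2) + 0.2507·(-3) + 0.4469·1 = -0.0218.
u_3 = w_3 + 3.5282·e_1 + 0.0218·e_2 = (1.3850, 0.3282, -3.3109, -2.3394, -0.3006).
‖u_3‖ = 4.3071, so e_3 = (0.3216, 0.0762, -0.7687, -0.5431, -0.0698).
e_1·w_4 = (-0.7428)·(-2) + 0.3714·(-1) + (-0.3714)·2 + 0.1857·(-1) + (-0.3714)·(-3) = 1.2999; e_2·w_4 = 0.2616·(-2) + 0.8175·(-1) + (-0.0272)·2 + 0.2507·(-1) + 0.4469·(-3) = -2.9865; e_3·w_4 = 0.3216·(-2) + 0.0762·(-1) + (-0.7687)·2 + (-0.5431)·(-1) + (-0.0698)·(-3) = -1.5042.
u_4 = w_4 − 1.2999·e_1 + 2.9865·e_2 + 1.5042·e_3 = (0.2305, 1.0733, 1.2451, -1.3097, -1.2876).
‖u_4‖ = 2.4755, so e_4 = (0.0931, 0.4335, 0.5029, -0.5290, -0.5201).

e_4 = (0.0931, 0.4335, 0.5029, -0.5290, -0.5201)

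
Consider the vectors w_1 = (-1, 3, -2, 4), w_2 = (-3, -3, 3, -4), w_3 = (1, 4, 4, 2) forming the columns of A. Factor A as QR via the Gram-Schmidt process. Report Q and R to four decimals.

e_1 = w_1/‖w_1‖ = (-1, 3, -2, 4)/5.4772 = (-0.1826, 0.5477, -0.3651, 0.7303).
r_{12} = e_1·w_2 = -5.1121.
u_2 = w_2 + 5.1121·e_1 = (-3.9333, -0.2000, 1.1333, -0.2667).
‖u_2‖ = 4.1069, so e_2 = (-0.9577, -0.0487, 0.2760, -0.0649).
r_{13} = e_1·w_3 = 2.0083; r_{23} = e_2·w_3 = -0.1786.
u_3 = w_3 − 2.0083·e_1 + 0.1786·e_2 = (1.1957, 2.8913, 4.7826, 0.5217).
‖u_3‖ = 5.7389, so e_3 = (0.2083, 0.5038, 0.8334, 0.0909).

Q = [[-0.1826, -0.9577, 0.2083], [0.5477, -0.0487, 0.5038], [-0.3651, 0.2760, 0.8334], [0.7303, -0.0649, 0.0909]], R = [[5.4772, -5.1121, 2.0083], [0.0000, 4.1069, -0.1786], [0.0000, 0.0000, 5.7389]]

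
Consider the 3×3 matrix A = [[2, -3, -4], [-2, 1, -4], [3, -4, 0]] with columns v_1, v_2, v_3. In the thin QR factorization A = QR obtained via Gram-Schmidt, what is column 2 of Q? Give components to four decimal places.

e_1 = v_1/‖v_1‖ = (2, -2, 3)/4.1231 = (0.4851, -0.4851, 0.7276).
r_{12} = e_1·v_2 = -4.8507.
u_2 = v_2 + 4.8507·e_1 = (-0.6471, -1.3529, -0.4706).
‖u_2‖ = 1.5718, so e_2 = (-0.4117, -0.8608, -0.2994).

e_2 = (-0.4117, -0.8608, -0.2994)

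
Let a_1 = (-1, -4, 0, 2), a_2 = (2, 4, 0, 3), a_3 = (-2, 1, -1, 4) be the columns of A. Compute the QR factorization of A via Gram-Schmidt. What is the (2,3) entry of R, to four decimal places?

q_1 = a_1/‖a_1‖ = (-1, -4, 0, 2)/4.5826 = (-0.2182, -0.8729, 0.0000, 0.4364).
r_{12} = q_1·a_2 = -2.6186.
u_2 = a_2 + 2.6186·q_1 = (1.4286, 1.7143, 0.0000, 4.1429).
‖u_2‖ = 4.7056, so q_2 = (0.3036, 0.3643, 0.0000, 0.8804).
r_{23} = q_2·a_3 = 3.2788.

r_{23} = 3.2788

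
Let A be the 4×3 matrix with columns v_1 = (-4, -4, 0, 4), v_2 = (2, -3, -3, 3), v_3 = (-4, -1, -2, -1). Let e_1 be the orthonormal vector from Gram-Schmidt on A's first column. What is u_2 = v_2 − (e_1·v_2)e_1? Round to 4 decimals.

u_2 = (3.3333, -1.6667, -3.0000, 1.6667)

e_1 = v_1/‖v_1‖ = (-4, -4, 0, 4)/6.9282 = (-0.5774, -0.5774, 0.0000, 0.5774).
r_{12} = e_1·v_2 = 2.3094.
u_2 = v_2 − 2.3094·e_1 = (3.3333, -1.6667, -3.0000, 1.6667).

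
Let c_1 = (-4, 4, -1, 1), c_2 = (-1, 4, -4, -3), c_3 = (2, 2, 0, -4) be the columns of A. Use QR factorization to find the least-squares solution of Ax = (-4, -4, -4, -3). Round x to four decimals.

x = (-1.0013, 1.4046, -1.3870)

c_1 = (-4, 4, -1, 1); ‖c_1‖ = 5.8310, so q_1 = (-0.6860, 0.6860, -0.1715, 0.1715).
q_1·c_2 = (-0.6860)·(-1) + 0.6860·4 + (-0.1715)·(-4) + 0.1715·(-3) = 3.6015.
u_2 = c_2 − 3.6015·q_1 = (1.4706, 1.5294, -3.3824, -3.6176).
‖u_2‖ = 5.3879, so q_2 = (0.2729, 0.2839, -0.6278, -0.6714).
q_1·c_3 = (-0.6860)·2 + 0.6860·2 + (-0.1715)·0 + 0.1715·(-4) = -0.6860; q_2·c_3 = 0.2729·2 + 0.2839·2 + (-0.6278)·0 + (-0.6714)·(-4) = 3.7994.
u_3 = c_3 + 0.6860·q_1 − 3.7994·q_2 = (0.4924, 1.3921, 2.2675, -1.3313).
‖u_3‖ = 3.0157, so q_3 = (0.1633, 0.4616, 0.7519, -0.4415).
Qᵀb = (0.1715, 2.2982, -4.1828).
Back-substitute: x_3 = -4.1828/3.0157 = -1.3870.
x_2 = (2.2982 − 3.7994·(-1.3870))/5.3879 = 1.4046.
x_1 = (0.1715 − 3.6015·1.4046 + 0.6860·(-1.3870))/5.8310 = -1.0013.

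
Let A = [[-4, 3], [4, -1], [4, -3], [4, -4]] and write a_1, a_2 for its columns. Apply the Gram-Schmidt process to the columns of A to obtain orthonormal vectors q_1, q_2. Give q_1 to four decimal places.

q_1 = a_1/‖a_1‖ = (-4, 4, 4, 4)/8.0000 = (-0.5000, 0.5000, 0.5000, 0.5000).

q_1 = (-0.5000, 0.5000, 0.5000, 0.5000)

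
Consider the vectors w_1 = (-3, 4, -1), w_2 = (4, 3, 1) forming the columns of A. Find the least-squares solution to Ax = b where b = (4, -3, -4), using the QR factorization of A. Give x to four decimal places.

q_1 = w_1/‖w_1‖ = (-3, 4, -1)/5.0990 = (-0.5883, 0.7845, -0.1961).
r_{12} = q_1·w_2 = -0.1961.
u_2 = w_2 + 0.1961·q_1 = (3.8846, 3.1538, 0.9615).
‖u_2‖ = 5.0952, so q_2 = (0.7624, 0.6190, 0.1887).
Qᵀb = (-3.9223, 0.4378).
Back-substitute: x_2 = 0.4378/5.0952 = 0.0859.
x_1 = (-3.9223 + 0.1961·0.0859)/5.0990 = -0.7659.

x = (-0.7659, 0.0859)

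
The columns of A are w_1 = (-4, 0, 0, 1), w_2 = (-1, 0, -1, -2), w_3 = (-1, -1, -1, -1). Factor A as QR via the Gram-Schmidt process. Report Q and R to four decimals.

w_1 = (-4, 0, 0, 1); ‖w_1‖ = 4.1231, so q_1 = (-0.9701, 0.0000, 0.0000, 0.2425).
q_1·w_2 = (-0.9701)·(-1) + 0.0000·0 + 0.0000·(-1) + 0.2425·(-2) = 0.4851.
u_2 = w_2 − 0.4851·q_1 = (-0.5294, 0.0000, -1.0000, -2.1176).
‖u_2‖ = 2.4010, so q_2 = (-0.2205, 0.0000, -0.4165, -0.8820).
q_1·w_3 = (-0.9701)·(-1) + 0.0000·(-1) + 0.0000·(-1) + 0.2425·(-1) = 0.7276; q_2·w_3 = (-0.2205)·(-1) + 0.0000·(-1) + (-0.4165)·(-1) + (-0.8820)·(-1) = 1.5190.
u_3 = w_3 − 0.7276·q_1 − 1.5190·q_2 = (0.0408, -1.0000, -0.3673, 0.1633).
‖u_3‖ = 1.0785, so q_3 = (0.0378, -0.9272, -0.3406, 0.1514).

Q = [[-0.9701, -0.2205, 0.0378], [0.0000, 0.0000, -0.9272], [0.0000, -0.4165, -0.3406], [0.2425, -0.8820, 0.1514]], R = [[4.1231, 0.4851, 0.7276], [0.0000, 2.4010, 1.5190], [0.0000, 0.0000, 1.0785]]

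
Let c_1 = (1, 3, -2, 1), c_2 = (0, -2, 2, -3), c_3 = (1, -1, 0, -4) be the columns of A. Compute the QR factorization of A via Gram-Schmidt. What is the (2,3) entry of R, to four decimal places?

r_{23} = 3.6752

c_1 = (1, 3, -2, 1); ‖c_1‖ = 3.8730, so q_1 = (0.2582, 0.7746, -0.5164, 0.2582).
q_1·c_2 = 0.2582·0 + 0.7746·(-2) + (-0.5164)·2 + 0.2582·(-3) = -3.3566.
u_2 = c_2 + 3.3566·q_1 = (0.8667, 0.6000, 0.2667, -2.1333).
‖u_2‖ = 2.3944, so q_2 = (0.3619, 0.2506, 0.1114, -0.8910).
r_{23} = q_2·c_3 = 3.6752.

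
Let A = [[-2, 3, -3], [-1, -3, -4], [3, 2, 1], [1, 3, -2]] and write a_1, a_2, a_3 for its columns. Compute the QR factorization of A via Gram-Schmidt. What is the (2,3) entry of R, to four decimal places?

a_1 = (-2, -1, 3, 1); ‖a_1‖ = 3.8730, so q_1 = (-0.5164, -0.2582, 0.7746, 0.2582).
q_1·a_2 = (-0.5164)·3 + (-0.2582)·(-3) + 0.7746·2 + 0.2582·3 = 1.5492.
u_2 = a_2 − 1.5492·q_1 = (3.8000, -2.6000, 0.8000, 2.6000).
‖u_2‖ = 5.3479, so q_2 = (0.7106, -0.4862, 0.1496, 0.4862).
r_{23} = q_2·a_3 = -1.0097.

r_{23} = -1.0097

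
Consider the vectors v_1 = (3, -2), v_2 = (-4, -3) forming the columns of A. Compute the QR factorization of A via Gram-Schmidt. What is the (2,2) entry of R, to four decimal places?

r_{22} = 4.7150

v_1 = (3, -2); ‖v_1‖ = 3.6056, so q_1 = (0.8321, -0.5547).
q_1·v_2 = 0.8321·(-4) + (-0.5547)·(-3) = -1.6641.
u_2 = v_2 + 1.6641·q_1 = (-2.6154, -3.9231).
r_{22} = ‖u_2‖ = 4.7150.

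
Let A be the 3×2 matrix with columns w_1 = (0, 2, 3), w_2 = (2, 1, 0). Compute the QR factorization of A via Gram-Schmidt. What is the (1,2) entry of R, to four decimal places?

w_1 = (0, 2, 3); ‖w_1‖ = 3.6056, so q_1 = (0.0000, 0.5547, 0.8321).
r_{12} = q_1·w_2 = 0.5547.

r_{12} = 0.5547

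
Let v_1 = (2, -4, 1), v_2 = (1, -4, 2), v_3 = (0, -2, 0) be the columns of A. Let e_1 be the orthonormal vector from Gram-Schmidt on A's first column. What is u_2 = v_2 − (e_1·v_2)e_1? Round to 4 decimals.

e_1 = v_1/‖v_1‖ = (2, -4, 1)/4.5826 = (0.4364, -0.8729, 0.2182).
r_{12} = e_1·v_2 = 4.3644.
u_2 = v_2 − 4.3644·e_1 = (-0.9048, -0.1905, 1.0476).

u_2 = (-0.9048, -0.1905, 1.0476)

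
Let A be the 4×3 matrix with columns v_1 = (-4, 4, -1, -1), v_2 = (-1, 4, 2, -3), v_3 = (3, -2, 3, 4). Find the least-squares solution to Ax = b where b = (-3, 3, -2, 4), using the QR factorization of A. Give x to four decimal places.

x = (1.7525, -0.8427, 0.7366)

v_1 = (-4, 4, -1, -1); ‖v_1‖ = 5.8310, so q_1 = (-0.6860, 0.6860, -0.1715, -0.1715).
q_1·v_2 = (-0.6860)·(-1) + 0.6860·4 + (-0.1715)·2 + (-0.1715)·(-3) = 3.6015.
u_2 = v_2 − 3.6015·q_1 = (1.4706, 1.5294, 2.6176, -2.3824).
‖u_2‖ = 4.1267, so q_2 = (0.3564, 0.3706, 0.6343, -0.5773).
q_1·v_3 = (-0.6860)·3 + 0.6860·(-2) + (-0.1715)·3 + (-0.1715)·4 = -4.6305; q_2·v_3 = 0.3564·3 + 0.3706·(-2) + 0.6343·3 + (-0.5773)·4 = -0.0784.
u_3 = v_3 + 4.6305·q_1 + 0.0784·q_2 = (-0.1485, 1.2055, 2.2556, 3.1606).
‖u_3‖ = 4.0685, so q_3 = (-0.0365, 0.2963, 0.5544, 0.7769).
Qᵀb = (3.7730, -3.5351, 2.9970).
Back-substitute: x_3 = 2.9970/4.0685 = 0.7366.
x_2 = (-3.5351 + 0.0784·0.7366)/4.1267 = -0.8427.
x_1 = (3.7730 − 3.6015·(-0.8427) + 4.6305·0.7366)/5.8310 = 1.7525.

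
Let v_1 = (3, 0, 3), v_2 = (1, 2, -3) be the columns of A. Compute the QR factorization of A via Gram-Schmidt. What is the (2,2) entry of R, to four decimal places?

r_{22} = 3.4641

v_1 = (3, 0, 3); ‖v_1‖ = 4.2426, so e_1 = (0.7071, 0.0000, 0.7071).
e_1·v_2 = 0.7071·1 + 0.0000·2 + 0.7071·(-3) = -1.4142.
u_2 = v_2 + 1.4142·e_1 = (2.0000, 2.0000, -2.0000).
r_{22} = ‖u_2‖ = 3.4641.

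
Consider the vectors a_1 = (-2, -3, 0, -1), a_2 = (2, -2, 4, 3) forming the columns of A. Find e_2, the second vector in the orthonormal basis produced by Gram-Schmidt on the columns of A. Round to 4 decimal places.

e_2 = (0.3236, -0.3859, 0.6971, 0.5104)

a_1 = (-2, -3, 0, -1); ‖a_1‖ = 3.7417, so e_1 = (-0.5345, -0.8018, 0.0000, -0.2673).
e_1·a_2 = (-0.5345)·2 + (-0.8018)·(-2) + 0.0000·4 + (-0.2673)·3 = -0.2673.
u_2 = a_2 + 0.2673·e_1 = (1.8571, -2.2143, 4.0000, 2.9286).
‖u_2‖ = 5.7383, so e_2 = (0.3236, -0.3859, 0.6971, 0.5104).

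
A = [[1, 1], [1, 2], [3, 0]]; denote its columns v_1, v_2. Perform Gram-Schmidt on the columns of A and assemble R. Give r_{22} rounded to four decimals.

v_1 = (1, 1, 3); ‖v_1‖ = 3.3166, so q_1 = (0.3015, 0.3015, 0.9045).
q_1·v_2 = 0.3015·1 + 0.3015·2 + 0.9045·0 = 0.9045.
u_2 = v_2 − 0.9045·q_1 = (0.7273, 1.7273, -0.8182).
r_{22} = ‖u_2‖ = 2.0449.

r_{22} = 2.0449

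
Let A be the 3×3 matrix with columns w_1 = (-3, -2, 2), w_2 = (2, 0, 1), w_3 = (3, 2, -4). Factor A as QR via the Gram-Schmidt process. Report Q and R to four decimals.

w_1 = (-3, -2, 2); ‖w_1‖ = 4.1231, so q_1 = (-0.7276, -0.4851, 0.4851).
q_1·w_2 = (-0.7276)·2 + (-0.4851)·0 + 0.4851·1 = -0.9701.
u_2 = w_2 + 0.9701·q_1 = (1.2941, -0.4706, 1.4706).
‖u_2‖ = 2.0147, so q_2 = (0.6424, -0.2336, 0.7299).
q_1·w_3 = (-0.7276)·3 + (-0.4851)·2 + 0.4851·(-4) = -5.0932; q_2·w_3 = 0.6424·3 + (-0.2336)·2 + 0.7299·(-4) = -1.4599.
u_3 = w_3 + 5.0932·q_1 + 1.4599·q_2 = (0.2319, -0.8116, -0.4638).
‖u_3‖ = 0.9631, so q_3 = (0.2408, -0.8427, -0.4815).

Q = [[-0.7276, 0.6424, 0.2408], [-0.4851, -0.2336, -0.8427], [0.4851, 0.7299, -0.4815]], R = [[4.1231, -0.9701, -5.0932], [0.0000, 2.0147, -1.4599], [0.0000, 0.0000, 0.9631]]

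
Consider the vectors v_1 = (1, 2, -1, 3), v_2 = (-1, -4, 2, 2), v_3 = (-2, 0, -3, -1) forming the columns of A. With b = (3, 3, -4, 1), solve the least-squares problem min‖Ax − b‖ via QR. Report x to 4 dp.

x = (0.8942, -0.6072, 0.2246)

q_1 = v_1/‖v_1‖ = (1, 2, -1, 3)/3.8730 = (0.2582, 0.5164, -0.2582, 0.7746).
r_{12} = q_1·v_2 = -1.2910.
u_2 = v_2 + 1.2910·q_1 = (-0.6667, -3.3333, 1.6667, 3.0000).
‖u_2‖ = 4.8305, so q_2 = (-0.1380, -0.6901, 0.3450, 0.6211).
r_{13} = q_1·v_3 = -0.5164; r_{23} = q_2·v_3 = -1.3801.
u_3 = v_3 + 0.5164·q_1 + 1.3801·q_2 = (-2.0571, -0.6857, -2.6571, 0.2571).
‖u_3‖ = 3.4393, so q_3 = (-0.5981, -0.1994, -0.7726, 0.0748).
Qᵀb = (4.1312, -3.2433, 0.7726).
Back-substitute: x_3 = 0.7726/3.4393 = 0.2246.
x_2 = (-3.2433 + 1.3801·0.2246)/4.8305 = -0.6072.
x_1 = (4.1312 + 1.2910·(-0.6072) + 0.5164·0.2246)/3.8730 = 0.8942.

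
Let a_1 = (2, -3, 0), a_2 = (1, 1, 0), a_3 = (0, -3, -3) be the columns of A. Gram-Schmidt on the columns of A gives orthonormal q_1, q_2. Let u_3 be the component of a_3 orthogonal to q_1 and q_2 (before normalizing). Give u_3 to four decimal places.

u_3 = (0.0000, 0.0000, -3.0000)

a_1 = (2, -3, 0); ‖a_1‖ = 3.6056, so q_1 = (0.5547, -0.8321, 0.0000).
q_1·a_2 = 0.5547·1 + (-0.8321)·1 + 0.0000·0 = -0.2774.
u_2 = a_2 + 0.2774·q_1 = (1.1538, 0.7692, 0.0000).
‖u_2‖ = 1.3868, so q_2 = (0.8321, 0.5547, 0.0000).
q_1·a_3 = 0.5547·0 + (-0.8321)·(-3) + 0.0000·(-3) = 2.4962; q_2·a_3 = 0.8321·0 + 0.5547·(-3) + 0.0000·(-3) = -1.6641.
u_3 = a_3 − 2.4962·q_1 + 1.6641·q_2 = (0.0000, 0.0000, -3.0000).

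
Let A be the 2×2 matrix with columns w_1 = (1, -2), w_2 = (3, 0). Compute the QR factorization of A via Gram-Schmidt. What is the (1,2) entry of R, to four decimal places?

w_1 = (1, -2); ‖w_1‖ = 2.2361, so e_1 = (0.4472, -0.8944).
r_{12} = e_1·w_2 = 1.3416.

r_{12} = 1.3416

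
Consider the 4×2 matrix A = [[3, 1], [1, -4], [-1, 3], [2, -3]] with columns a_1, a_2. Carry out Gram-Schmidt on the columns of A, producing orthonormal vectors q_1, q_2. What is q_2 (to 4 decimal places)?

a_1 = (3, 1, -1, 2); ‖a_1‖ = 3.8730, so q_1 = (0.7746, 0.2582, -0.2582, 0.5164).
q_1·a_2 = 0.7746·1 + 0.2582·(-4) + (-0.2582)·3 + 0.5164·(-3) = -2.5820.
u_2 = a_2 + 2.5820·q_1 = (3.0000, -3.3333, 2.3333, -1.6667).
‖u_2‖ = 5.3229, so q_2 = (0.5636, -0.6262, 0.4384, -0.3131).

q_2 = (0.5636, -0.6262, 0.4384, -0.3131)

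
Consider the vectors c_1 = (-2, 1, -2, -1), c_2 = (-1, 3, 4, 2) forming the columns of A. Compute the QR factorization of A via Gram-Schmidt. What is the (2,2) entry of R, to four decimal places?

r_{22} = 5.2440

c_1 = (-2, 1, -2, -1); ‖c_1‖ = 3.1623, so q_1 = (-0.6325, 0.3162, -0.6325, -0.3162).
q_1·c_2 = (-0.6325)·(-1) + 0.3162·3 + (-0.6325)·4 + (-0.3162)·2 = -1.5811.
u_2 = c_2 + 1.5811·q_1 = (-2.0000, 3.5000, 3.0000, 1.5000).
r_{22} = ‖u_2‖ = 5.2440.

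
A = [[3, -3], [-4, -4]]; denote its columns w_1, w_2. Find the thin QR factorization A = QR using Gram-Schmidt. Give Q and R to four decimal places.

w_1 = (3, -4); ‖w_1‖ = 5.0000, so q_1 = (0.6000, -0.8000).
q_1·w_2 = 0.6000·(-3) + (-0.8000)·(-4) = 1.4000.
u_2 = w_2 − 1.4000·q_1 = (-3.8400, -2.8800).
‖u_2‖ = 4.8000, so q_2 = (-0.8000, -0.6000).

Q = [[0.6000, -0.8000], [-0.8000, -0.6000]], R = [[5.0000, 1.4000], [0.0000, 4.8000]]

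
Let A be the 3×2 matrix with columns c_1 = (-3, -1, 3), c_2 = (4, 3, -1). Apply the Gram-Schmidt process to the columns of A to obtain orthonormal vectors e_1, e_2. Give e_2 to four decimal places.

c_1 = (-3, -1, 3); ‖c_1‖ = 4.3589, so e_1 = (-0.6882, -0.2294, 0.6882).
e_1·c_2 = (-0.6882)·4 + (-0.2294)·3 + 0.6882·(-1) = -4.1295.
u_2 = c_2 + 4.1295·e_1 = (1.1579, 2.0526, 1.8421).
‖u_2‖ = 2.9912, so e_2 = (0.3871, 0.6862, 0.6158).

e_2 = (0.3871, 0.6862, 0.6158)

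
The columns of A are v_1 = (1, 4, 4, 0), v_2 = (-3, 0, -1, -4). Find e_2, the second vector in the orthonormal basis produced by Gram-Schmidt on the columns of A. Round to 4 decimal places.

e_1 = v_1/‖v_1‖ = (1, 4, 4, 0)/5.7446 = (0.1741, 0.6963, 0.6963, 0.0000).
r_{12} = e_1·v_2 = -1.2185.
u_2 = v_2 + 1.2185·e_1 = (-2.7879, 0.8485, -0.1515, -4.0000).
‖u_2‖ = 4.9513, so e_2 = (-0.5631, 0.1714, -0.0306, -0.8079).

e_2 = (-0.5631, 0.1714, -0.0306, -0.8079)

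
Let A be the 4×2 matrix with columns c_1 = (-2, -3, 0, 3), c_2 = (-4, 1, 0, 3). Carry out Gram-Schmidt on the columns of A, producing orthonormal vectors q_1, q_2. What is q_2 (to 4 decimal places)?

q_1 = c_1/‖c_1‖ = (-2, -3, 0, 3)/4.6904 = (-0.4264, -0.6396, 0.0000, 0.6396).
r_{12} = q_1·c_2 = 2.9848.
u_2 = c_2 − 2.9848·q_1 = (-2.7273, 2.9091, 0.0000, 1.0909).
‖u_2‖ = 4.1341, so q_2 = (-0.6597, 0.7037, 0.0000, 0.2639).

q_2 = (-0.6597, 0.7037, 0.0000, 0.2639)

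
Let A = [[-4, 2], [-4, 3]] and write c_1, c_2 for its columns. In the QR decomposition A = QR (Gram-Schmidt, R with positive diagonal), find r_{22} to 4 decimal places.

q_1 = c_1/‖c_1‖ = (-4, -4)/5.6569 = (-0.7071, -0.7071).
r_{12} = q_1·c_2 = -3.5355.
u_2 = c_2 + 3.5355·q_1 = (-0.5000, 0.5000).
r_{22} = ‖u_2‖ = 0.7071.

r_{22} = 0.7071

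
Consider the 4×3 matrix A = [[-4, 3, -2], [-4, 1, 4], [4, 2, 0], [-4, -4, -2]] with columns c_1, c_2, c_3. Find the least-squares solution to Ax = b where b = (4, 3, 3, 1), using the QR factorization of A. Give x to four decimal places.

c_1 = (-4, -4, 4, -4); ‖c_1‖ = 8.0000, so q_1 = (-0.5000, -0.5000, 0.5000, -0.5000).
q_1·c_2 = (-0.5000)·3 + (-0.5000)·1 + 0.5000·2 + (-0.5000)·(-4) = 1.0000.
u_2 = c_2 − 1.0000·q_1 = (3.5000, 1.5000, 1.5000, -3.5000).
‖u_2‖ = 5.3852, so q_2 = (0.6499, 0.2785, 0.2785, -0.6499).
q_1·c_3 = (-0.5000)·(-2) + (-0.5000)·4 + 0.5000·0 + (-0.5000)·(-2) = 0.0000; q_2·c_3 = 0.6499·(-2) + 0.2785·4 + 0.2785·0 + (-0.6499)·(-2) = 1.1142.
u_3 = c_3 + 0.0000·q_1 − 1.1142·q_2 = (-2.7241, 3.6897, -0.3103, -1.2759).
‖u_3‖ = 4.7706, so q_3 = (-0.5710, 0.7734, -0.0651, -0.2674).
Qᵀb = (-2.5000, 3.6211, -0.4265).
Back-substitute: x_3 = -0.4265/4.7706 = -0.0894.
x_2 = (3.6211 − 1.1142·(-0.0894))/5.3852 = 0.6909.
x_1 = (-2.5000 − 1.0000·0.6909 + 0.0000·(-0.0894))/8.0000 = -0.3989.

x = (-0.3989, 0.6909, -0.0894)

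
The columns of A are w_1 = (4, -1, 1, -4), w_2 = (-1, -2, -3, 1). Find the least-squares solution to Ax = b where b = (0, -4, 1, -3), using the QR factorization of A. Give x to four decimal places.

x = (0.6364, 0.5152)

e_1 = w_1/‖w_1‖ = (4, -1, 1, -4)/5.8310 = (0.6860, -0.1715, 0.1715, -0.6860).
r_{12} = e_1·w_2 = -1.5435.
u_2 = w_2 + 1.5435·e_1 = (0.0588, -2.2647, -2.7353, -0.0588).
‖u_2‖ = 3.5521, so e_2 = (0.0166, -0.6376, -0.7700, -0.0166).
Qᵀb = (2.9155, 1.8299).
Back-substitute: x_2 = 1.8299/3.5521 = 0.5152.
x_1 = (2.9155 + 1.5435·0.5152)/5.8310 = 0.6364.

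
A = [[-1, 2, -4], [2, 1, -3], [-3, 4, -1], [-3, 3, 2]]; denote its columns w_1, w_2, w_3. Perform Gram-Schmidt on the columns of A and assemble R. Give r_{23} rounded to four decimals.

r_{23} = -4.1228

w_1 = (-1, 2, -3, -3); ‖w_1‖ = 4.7958, so q_1 = (-0.2085, 0.4170, -0.6255, -0.6255).
q_1·w_2 = (-0.2085)·2 + 0.4170·1 + (-0.6255)·4 + (-0.6255)·3 = -4.3788.
u_2 = w_2 + 4.3788·q_1 = (1.0870, 2.8261, 1.2609, 0.2609).
‖u_2‖ = 3.2903, so q_2 = (0.3304, 0.8589, 0.3832, 0.0793).
r_{23} = q_2·w_3 = -4.1228.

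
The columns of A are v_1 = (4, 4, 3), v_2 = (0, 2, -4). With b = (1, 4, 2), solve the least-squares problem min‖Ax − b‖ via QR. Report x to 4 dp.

v_1 = (4, 4, 3); ‖v_1‖ = 6.4031, so q_1 = (0.6247, 0.6247, 0.4685).
q_1·v_2 = 0.6247·0 + 0.6247·2 + 0.4685·(-4) = -0.6247.
u_2 = v_2 + 0.6247·q_1 = (0.3902, 2.3902, -3.7073).
‖u_2‖ = 4.4283, so q_2 = (0.0881, 0.5398, -0.8372).
Qᵀb = (4.0605, 0.5728).
Back-substitute: x_2 = 0.5728/4.4283 = 0.1294.
x_1 = (4.0605 + 0.6247·0.1294)/6.4031 = 0.6468.

x = (0.6468, 0.1294)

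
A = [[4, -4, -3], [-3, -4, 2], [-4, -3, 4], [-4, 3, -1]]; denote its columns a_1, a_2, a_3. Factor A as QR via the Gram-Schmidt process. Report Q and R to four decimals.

a_1 = (4, -3, -4, -4); ‖a_1‖ = 7.5498, so q_1 = (0.5298, -0.3974, -0.5298, -0.5298).
q_1·a_2 = 0.5298·(-4) + (-0.3974)·(-4) + (-0.5298)·(-3) + (-0.5298)·3 = -0.5298.
u_2 = a_2 + 0.5298·q_1 = (-3.7193, -4.2105, -3.2807, 2.7193).
‖u_2‖ = 7.0512, so q_2 = (-0.5275, -0.5971, -0.4653, 0.3857).
q_1·a_3 = 0.5298·(-3) + (-0.3974)·2 + (-0.5298)·4 + (-0.5298)·(-1) = -3.9736; q_2·a_3 = (-0.5275)·(-3) + (-0.5971)·2 + (-0.4653)·4 + 0.3857·(-1) = -1.8586.
u_3 = a_3 + 3.9736·q_1 + 1.8586·q_2 = (-1.8751, -0.6888, 1.0300, -2.3885).
‖u_3‖ = 3.2797, so q_3 = (-0.5717, -0.2100, 0.3141, -0.7283).

Q = [[0.5298, -0.5275, -0.5717], [-0.3974, -0.5971, -0.2100], [-0.5298, -0.4653, 0.3141], [-0.5298, 0.3857, -0.7283]], R = [[7.5498, -0.5298, -3.9736], [0.0000, 7.0512, -1.8586], [0.0000, 0.0000, 3.2797]]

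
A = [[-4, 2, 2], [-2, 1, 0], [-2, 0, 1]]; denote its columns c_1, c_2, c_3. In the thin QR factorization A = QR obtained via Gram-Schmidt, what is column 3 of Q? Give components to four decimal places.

c_1 = (-4, -2, -2); ‖c_1‖ = 4.8990, so e_1 = (-0.8165, -0.4082, -0.4082).
e_1·c_2 = (-0.8165)·2 + (-0.4082)·1 + (-0.4082)·0 = -2.0412.
u_2 = c_2 + 2.0412·e_1 = (0.3333, 0.1667, -0.8333).
‖u_2‖ = 0.9129, so e_2 = (0.3651, 0.1826, -0.9129).
e_1·c_3 = (-0.8165)·2 + (-0.4082)·0 + (-0.4082)·1 = -2.0412; e_2·c_3 = 0.3651·2 + 0.1826·0 + (-0.9129)·1 = -0.1826.
u_3 = c_3 + 2.0412·e_1 + 0.1826·e_2 = (0.4000, -0.8000, 0.0000).
‖u_3‖ = 0.8944, so e_3 = (0.4472, -0.8944, 0.0000).

e_3 = (0.4472, -0.8944, 0.0000)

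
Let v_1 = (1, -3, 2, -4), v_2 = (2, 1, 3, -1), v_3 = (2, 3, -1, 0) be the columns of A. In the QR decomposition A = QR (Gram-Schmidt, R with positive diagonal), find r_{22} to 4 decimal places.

e_1 = v_1/‖v_1‖ = (1, -3, 2, -4)/5.4772 = (0.1826, -0.5477, 0.3651, -0.7303).
r_{12} = e_1·v_2 = 1.6432.
u_2 = v_2 − 1.6432·e_1 = (1.7000, 1.9000, 2.4000, 0.2000).
r_{22} = ‖u_2‖ = 3.5071.

r_{22} = 3.5071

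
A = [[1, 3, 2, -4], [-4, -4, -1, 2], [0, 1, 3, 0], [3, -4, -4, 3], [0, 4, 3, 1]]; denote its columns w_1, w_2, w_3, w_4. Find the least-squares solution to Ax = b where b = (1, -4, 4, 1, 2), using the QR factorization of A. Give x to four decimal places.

w_1 = (1, -4, 0, 3, 0); ‖w_1‖ = 5.0990, so q_1 = (0.1961, -0.7845, 0.0000, 0.5883, 0.0000).
q_1·w_2 = 0.1961·3 + (-0.7845)·(-4) + 0.0000·1 + 0.5883·(-4) + 0.0000·4 = 1.3728.
u_2 = w_2 − 1.3728·q_1 = (2.7308, -2.9231, 1.0000, -4.8077, 4.0000).
‖u_2‖ = 7.4910, so q_2 = (0.3645, -0.3902, 0.1335, -0.6418, 0.5340).
q_1·w_3 = 0.1961·2 + (-0.7845)·(-1) + 0.0000·3 + 0.5883·(-4) + 0.0000·3 = -1.1767; q_2·w_3 = 0.3645·2 + (-0.3902)·(-1) + 0.1335·3 + (-0.6418)·(-4) + 0.5340·3 = 5.6889.
u_3 = w_3 + 1.1767·q_1 − 5.6889·q_2 = (0.1570, 0.2968, 2.2406, 0.3434, -0.0377).
‖u_3‖ = 2.2918, so q_3 = (0.0685, 0.1295, 0.9777, 0.1498, -0.0164).
q_1·w_4 = 0.1961·(-4) + (-0.7845)·2 + 0.0000·0 + 0.5883·3 + 0.0000·1 = -0.5883; q_2·w_4 = 0.3645·(-4) + (-0.3902)·2 + 0.1335·0 + (-0.6418)·3 + 0.5340·1 = -3.6300; q_3·w_4 = 0.0685·(-4) + 0.1295·2 + 0.9777·0 + 0.1498·3 + (-0.0164)·1 = 0.4181.
u_4 = w_4 + 0.5883·q_1 + 3.6300·q_2 − 0.4181·q_3 = (-2.5900, 0.0679, 0.0758, 0.9538, 2.9452).
‖u_4‖ = 4.0376, so q_4 = (-0.6415, 0.0168, 0.0188, 0.2362, 0.7294).
Qᵀb = (3.9223, 2.8855, 3.5781, 1.0615).
Back-substitute: x_4 = 1.0615/4.0376 = 0.2629.
x_3 = (3.5781 − 0.4181·0.2629)/2.2918 = 1.5133.
x_2 = (2.8855 − 5.6889·1.5133 + 3.6300·0.2629)/7.4910 = -0.6366.
x_1 = (3.9223 − 1.3728·(-0.6366) + 1.1767·1.5133 + 0.5883·0.2629)/5.0990 = 1.3202.

x = (1.3202, -0.6366, 1.5133, 0.2629)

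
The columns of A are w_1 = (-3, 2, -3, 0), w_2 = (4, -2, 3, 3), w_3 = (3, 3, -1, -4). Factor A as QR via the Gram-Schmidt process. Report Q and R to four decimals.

Q = [[-0.6396, 0.1908, 0.6898], [0.4264, 0.0881, 0.6318], [-0.6396, -0.1321, -0.2686], [0.0000, 0.9687, -0.2299]], R = [[4.6904, -5.3300, 0.0000], [0.0000, 3.0969, -2.9061], [0.0000, 0.0000, 5.1531]]

w_1 = (-3, 2, -3, 0); ‖w_1‖ = 4.6904, so e_1 = (-0.6396, 0.4264, -0.6396, 0.0000).
e_1·w_2 = (-0.6396)·4 + 0.4264·(-2) + (-0.6396)·3 + 0.0000·3 = -5.3300.
u_2 = w_2 + 5.3300·e_1 = (0.5909, 0.2727, -0.4091, 3.0000).
‖u_2‖ = 3.0969, so e_2 = (0.1908, 0.0881, -0.1321, 0.9687).
e_1·w_3 = (-0.6396)·3 + 0.4264·3 + (-0.6396)·(-1) + 0.0000·(-4) = 0.0000; e_2·w_3 = 0.1908·3 + 0.0881·3 + (-0.1321)·(-1) + 0.9687·(-4) = -2.9061.
u_3 = w_3 + 0.0000·e_1 + 2.9061·e_2 = (3.5545, 3.2559, -1.3839, -1.1848).
‖u_3‖ = 5.1531, so e_3 = (0.6898, 0.6318, -0.2686, -0.2299).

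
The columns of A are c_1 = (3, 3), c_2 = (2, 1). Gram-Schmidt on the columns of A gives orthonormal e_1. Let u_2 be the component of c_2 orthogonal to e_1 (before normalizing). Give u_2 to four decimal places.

u_2 = (0.5000, -0.5000)

e_1 = c_1/‖c_1‖ = (3, 3)/4.2426 = (0.7071, 0.7071).
r_{12} = e_1·c_2 = 2.1213.
u_2 = c_2 − 2.1213·e_1 = (0.5000, -0.5000).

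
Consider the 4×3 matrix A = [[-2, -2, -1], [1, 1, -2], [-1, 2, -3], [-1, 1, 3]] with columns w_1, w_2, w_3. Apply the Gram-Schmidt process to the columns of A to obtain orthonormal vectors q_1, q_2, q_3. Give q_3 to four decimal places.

w_1 = (-2, 1, -1, -1); ‖w_1‖ = 2.6458, so q_1 = (-0.7559, 0.3780, -0.3780, -0.3780).
q_1·w_2 = (-0.7559)·(-2) + 0.3780·1 + (-0.3780)·2 + (-0.3780)·1 = 0.7559.
u_2 = w_2 − 0.7559·q_1 = (-1.4286, 0.7143, 2.2857, 1.2857).
‖u_2‖ = 3.0706, so q_2 = (-0.4652, 0.2326, 0.7444, 0.4187).
q_1·w_3 = (-0.7559)·(-1) + 0.3780·(-2) + (-0.3780)·(-3) + (-0.3780)·3 = 0.0000; q_2·w_3 = (-0.4652)·(-1) + 0.2326·(-2) + 0.7444·(-3) + 0.4187·3 = -0.9770.
u_3 = w_3 + 0.0000·q_1 + 0.9770·q_2 = (-1.4545, -1.7727, -2.2727, 3.4091).
‖u_3‖ = 4.6953, so q_3 = (-0.3098, -0.3776, -0.4840, 0.7261).

q_3 = (-0.3098, -0.3776, -0.4840, 0.7261)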